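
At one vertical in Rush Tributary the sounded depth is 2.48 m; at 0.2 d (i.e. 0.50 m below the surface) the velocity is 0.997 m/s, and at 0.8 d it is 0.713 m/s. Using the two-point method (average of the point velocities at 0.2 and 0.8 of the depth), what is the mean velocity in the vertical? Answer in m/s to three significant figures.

v̄ = (0.997 + 0.713) / 2 = 0.8550 m/s

0.855 m/s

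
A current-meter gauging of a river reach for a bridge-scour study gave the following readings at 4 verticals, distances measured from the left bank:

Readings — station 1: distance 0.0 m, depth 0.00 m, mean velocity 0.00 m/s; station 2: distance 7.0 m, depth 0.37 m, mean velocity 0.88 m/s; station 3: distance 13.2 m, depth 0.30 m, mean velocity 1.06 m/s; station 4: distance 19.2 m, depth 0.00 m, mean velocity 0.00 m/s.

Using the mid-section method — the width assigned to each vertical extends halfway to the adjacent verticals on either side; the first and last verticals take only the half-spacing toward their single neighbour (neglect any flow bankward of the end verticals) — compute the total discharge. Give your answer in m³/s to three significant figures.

4.09 m³/s

w_2 = (13.2 − 0.0)/2 = 6.6 m; q_2 = 0.88 × 0.37 × 6.6 = 2.149 m³/s
w_3 = (19.2 − 7.0)/2 = 6.1 m; q_3 = 1.06 × 0.30 × 6.1 = 1.940 m³/s
Stations 1, 4 contribute zero (depth or velocity is 0).
Q = Σ qᵢ = 4.089 m³/s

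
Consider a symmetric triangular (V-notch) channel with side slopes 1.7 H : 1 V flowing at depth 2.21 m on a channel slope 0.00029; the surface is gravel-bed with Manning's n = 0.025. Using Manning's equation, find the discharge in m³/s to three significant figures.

A = z·y² = 1.7×2.21² = 8.303 m²
P = 2y√(1+z²) = 2×2.21×√(1+1.7²) = 8.718 m
R = A/P = 8.303/8.718 = 0.9524 m
Q = (1/n)·A·R^(2/3)·S^(1/2) = (1/0.025) × 8.303 × 0.9524^(2/3) × 0.00029^(1/2) = 5.475 m³/s

5.47 m³/s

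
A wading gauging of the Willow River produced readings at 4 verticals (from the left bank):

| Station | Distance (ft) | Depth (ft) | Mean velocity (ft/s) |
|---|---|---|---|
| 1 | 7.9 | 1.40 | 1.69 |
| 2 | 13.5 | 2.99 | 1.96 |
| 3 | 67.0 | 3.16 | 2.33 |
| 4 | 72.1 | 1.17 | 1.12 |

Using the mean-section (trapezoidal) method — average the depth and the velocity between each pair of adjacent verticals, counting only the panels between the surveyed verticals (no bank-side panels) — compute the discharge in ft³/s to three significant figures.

Panel 1-2: Δb = 5.6 ft, d̄ = (1.40+2.99)/2 = 2.195, v̄ = (1.69+1.96)/2 = 1.825 → q = 5.6×2.195×1.825 = 22.43 ft³/s
Panel 2-3: Δb = 53.5 ft, d̄ = (2.99+3.16)/2 = 3.075, v̄ = (1.96+2.33)/2 = 2.145 → q = 53.5×3.075×2.145 = 352.9 ft³/s
Panel 3-4: Δb = 5.1 ft, d̄ = (3.16+1.17)/2 = 2.165, v̄ = (2.33+1.12)/2 = 1.725 → q = 5.1×2.165×1.725 = 19.05 ft³/s
Q = Σ q = 394.4 ft³/s

394 ft³/s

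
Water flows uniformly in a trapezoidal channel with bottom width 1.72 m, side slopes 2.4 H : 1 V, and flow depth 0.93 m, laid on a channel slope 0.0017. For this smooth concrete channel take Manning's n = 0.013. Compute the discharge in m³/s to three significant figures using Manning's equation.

A = (b + z·y)·y = (1.72 + 2.4×0.93)×0.93 = 3.675 m²
P = b + 2y√(1+z²) = 1.72 + 2×0.93×√(1+2.4²) = 6.556 m
R = A/P = 3.675/6.556 = 0.5606 m
Q = (1/n)·A·R^(2/3)·S^(1/2) = (1/0.013) × 3.675 × 0.5606^(2/3) × 0.0017^(1/2) = 7.925 m³/s

7.93 m³/s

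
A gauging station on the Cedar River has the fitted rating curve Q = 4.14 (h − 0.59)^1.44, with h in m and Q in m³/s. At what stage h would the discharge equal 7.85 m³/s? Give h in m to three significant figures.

h − h₀ = (Q/C)^(1/b) = (7.85/4.14)^(1/1.44) = 1.559 m
h = 0.59 + 1.559 = 2.149 m

2.15 m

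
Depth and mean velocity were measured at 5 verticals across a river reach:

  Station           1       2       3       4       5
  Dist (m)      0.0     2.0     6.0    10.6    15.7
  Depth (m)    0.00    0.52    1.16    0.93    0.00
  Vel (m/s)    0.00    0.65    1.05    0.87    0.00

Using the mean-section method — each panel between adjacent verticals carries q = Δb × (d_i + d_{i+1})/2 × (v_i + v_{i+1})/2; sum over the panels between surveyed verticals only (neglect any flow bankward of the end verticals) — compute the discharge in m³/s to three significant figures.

8.67 m³/s

Panel 1-2: Δb = 2 m, d̄ = (0.00+0.52)/2 = 0.26, v̄ = (0.00+0.65)/2 = 0.325 → q = 2×0.26×0.325 = 0.1690 m³/s
Panel 2-3: Δb = 4 m, d̄ = (0.52+1.16)/2 = 0.84, v̄ = (0.65+1.05)/2 = 0.85 → q = 4×0.84×0.85 = 2.856 m³/s
Panel 3-4: Δb = 4.6 m, d̄ = (1.16+0.93)/2 = 1.045, v̄ = (1.05+0.87)/2 = 0.96 → q = 4.6×1.045×0.96 = 4.615 m³/s
Panel 4-5: Δb = 5.1 m, d̄ = (0.93+0.00)/2 = 0.465, v̄ = (0.87+0.00)/2 = 0.435 → q = 5.1×0.465×0.435 = 1.032 m³/s
Q = Σ q = 8.671 m³/s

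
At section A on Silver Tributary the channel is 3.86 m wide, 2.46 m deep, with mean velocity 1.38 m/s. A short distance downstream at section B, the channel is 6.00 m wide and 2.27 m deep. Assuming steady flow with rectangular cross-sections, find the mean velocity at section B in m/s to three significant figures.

0.962 m/s

Q = A₁V₁ = (3.86×2.46) × 1.38 = 13.10 m³/s
A₂ = 6.00 × 2.27 = 13.62 m²
V₂ = Q/A₂ = 13.10/13.62 = 0.9621 m/s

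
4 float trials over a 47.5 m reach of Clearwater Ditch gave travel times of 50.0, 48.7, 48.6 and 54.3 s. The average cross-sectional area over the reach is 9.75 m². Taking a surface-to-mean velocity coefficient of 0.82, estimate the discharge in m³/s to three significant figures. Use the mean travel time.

7.53 m³/s

t̄ = (50.0 + 48.7 + 48.6 + 54.3) / 4 = 50.4 s
v_surface = L / t̄ = 47.5 / 50.4 = 0.9425 m/s
v_mean = 0.82 × 0.9425 = 0.7728 m/s
Q = A × v_mean = 9.75 × 0.7728 = 7.535 m³/s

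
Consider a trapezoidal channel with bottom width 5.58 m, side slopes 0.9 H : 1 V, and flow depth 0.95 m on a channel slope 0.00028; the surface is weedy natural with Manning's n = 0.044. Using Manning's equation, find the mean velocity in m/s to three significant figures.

A = (b + z·y)·y = (5.58 + 0.9×0.95)×0.95 = 6.113 m²
P = b + 2y√(1+z²) = 5.58 + 2×0.95×√(1+0.9²) = 8.136 m
R = A/P = 6.113/8.136 = 0.7514 m
Q = (1/n)·A·R^(2/3)·S^(1/2) = (1/0.044) × 6.113 × 0.7514^(2/3) × 0.00028^(1/2) = 1.921 m³/s
V = Q/A = 1.921/6.113 = 0.3143 m/s

0.314 m/s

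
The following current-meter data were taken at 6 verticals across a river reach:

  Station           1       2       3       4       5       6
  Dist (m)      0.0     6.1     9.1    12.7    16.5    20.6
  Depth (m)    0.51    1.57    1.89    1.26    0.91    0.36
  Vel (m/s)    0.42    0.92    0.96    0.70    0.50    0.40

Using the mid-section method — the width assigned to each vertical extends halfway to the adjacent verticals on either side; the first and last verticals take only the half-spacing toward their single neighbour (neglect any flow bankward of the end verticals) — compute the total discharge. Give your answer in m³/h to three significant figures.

66800 m³/h

w_1 = (6.1 − 0.0)/2 = 3.05 m; q_1 = 0.42 × 0.51 × 3.05 = 0.6533 m³/s
w_2 = (9.1 − 0.0)/2 = 4.55 m; q_2 = 0.92 × 1.57 × 4.55 = 6.572 m³/s
w_3 = (12.7 − 6.1)/2 = 3.3 m; q_3 = 0.96 × 1.89 × 3.3 = 5.988 m³/s
w_4 = (16.5 − 9.1)/2 = 3.7 m; q_4 = 0.70 × 1.26 × 3.7 = 3.263 m³/s
w_5 = (20.6 − 12.7)/2 = 3.95 m; q_5 = 0.50 × 0.91 × 3.95 = 1.797 m³/s
w_6 = (20.6 − 16.5)/2 = 2.05 m; q_6 = 0.40 × 0.36 × 2.05 = 0.2952 m³/s
Q = Σ qᵢ = 18.57 m³/s
= 18.57 × 3600 = 66850 m³/h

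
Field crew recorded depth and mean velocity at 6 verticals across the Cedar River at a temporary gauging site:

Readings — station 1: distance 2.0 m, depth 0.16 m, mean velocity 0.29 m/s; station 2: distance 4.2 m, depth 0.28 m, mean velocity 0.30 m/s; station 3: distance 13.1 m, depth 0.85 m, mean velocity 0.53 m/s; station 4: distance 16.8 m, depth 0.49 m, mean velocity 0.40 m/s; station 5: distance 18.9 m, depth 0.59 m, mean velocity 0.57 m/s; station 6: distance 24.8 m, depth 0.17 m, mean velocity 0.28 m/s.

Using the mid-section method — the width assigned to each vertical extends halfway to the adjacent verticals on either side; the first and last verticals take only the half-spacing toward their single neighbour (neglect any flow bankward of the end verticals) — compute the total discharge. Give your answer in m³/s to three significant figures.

w_1 = (4.2 − 2.0)/2 = 1.1 m; q_1 = 0.29 × 0.16 × 1.1 = 0.05104 m³/s
w_2 = (13.1 − 2.0)/2 = 5.55 m; q_2 = 0.30 × 0.28 × 5.55 = 0.4662 m³/s
w_3 = (16.8 − 4.2)/2 = 6.3 m; q_3 = 0.53 × 0.85 × 6.3 = 2.838 m³/s
w_4 = (18.9 − 13.1)/2 = 2.9 m; q_4 = 0.40 × 0.49 × 2.9 = 0.5684 m³/s
w_5 = (24.8 − 16.8)/2 = 4 m; q_5 = 0.57 × 0.59 × 4 = 1.345 m³/s
w_6 = (24.8 − 18.9)/2 = 2.95 m; q_6 = 0.28 × 0.17 × 2.95 = 0.1404 m³/s
Q = Σ qᵢ = 5.409 m³/s

5.41 m³/s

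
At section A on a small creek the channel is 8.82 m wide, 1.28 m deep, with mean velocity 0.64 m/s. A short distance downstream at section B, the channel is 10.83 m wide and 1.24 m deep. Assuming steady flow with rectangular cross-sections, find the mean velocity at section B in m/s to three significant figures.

0.538 m/s

Q = A₁V₁ = (8.82×1.28) × 0.64 = 7.225 m³/s
A₂ = 10.83 × 1.24 = 13.43 m²
V₂ = Q/A₂ = 7.225/13.43 = 0.5380 m/s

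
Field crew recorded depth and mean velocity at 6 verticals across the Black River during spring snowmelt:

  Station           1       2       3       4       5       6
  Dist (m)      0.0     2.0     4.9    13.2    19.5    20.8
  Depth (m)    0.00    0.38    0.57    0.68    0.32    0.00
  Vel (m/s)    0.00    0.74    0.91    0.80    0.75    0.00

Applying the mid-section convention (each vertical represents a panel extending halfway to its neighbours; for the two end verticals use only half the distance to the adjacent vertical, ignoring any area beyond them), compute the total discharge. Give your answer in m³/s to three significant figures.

8.48 m³/s

w_2 = (4.9 − 0.0)/2 = 2.45 m; q_2 = 0.74 × 0.38 × 2.45 = 0.6889 m³/s
w_3 = (13.2 − 2.0)/2 = 5.6 m; q_3 = 0.91 × 0.57 × 5.6 = 2.905 m³/s
w_4 = (19.5 − 4.9)/2 = 7.3 m; q_4 = 0.80 × 0.68 × 7.3 = 3.971 m³/s
w_5 = (20.8 − 13.2)/2 = 3.8 m; q_5 = 0.75 × 0.32 × 3.8 = 0.9120 m³/s
Stations 1, 6 contribute zero (depth or velocity is 0).
Q = Σ qᵢ = 8.477 m³/s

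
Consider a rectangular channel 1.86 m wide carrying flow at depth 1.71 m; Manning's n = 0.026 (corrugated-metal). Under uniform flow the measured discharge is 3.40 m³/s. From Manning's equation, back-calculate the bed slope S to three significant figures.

A = b·y = 1.86 × 1.71 = 3.181 m²
P = b + 2y = 1.86 + 2×1.71 = 5.280 m
R = A/P = 3.181/5.280 = 0.6024 m
S = (Q·n / (1·A·R^(2/3)))² = (3.40×0.026 / (1×3.181×0.7133))² = 0.001518

0.00152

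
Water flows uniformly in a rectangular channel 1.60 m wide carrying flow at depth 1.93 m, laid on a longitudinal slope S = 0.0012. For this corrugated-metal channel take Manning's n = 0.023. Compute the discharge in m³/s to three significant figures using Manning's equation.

3.18 m³/s

A = b·y = 1.60 × 1.93 = 3.088 m²
P = b + 2y = 1.60 + 2×1.93 = 5.460 m
R = A/P = 3.088/5.460 = 0.5656 m
Q = (1/n)·A·R^(2/3)·S^(1/2) = (1/0.023) × 3.088 × 0.5656^(2/3) × 0.0012^(1/2) = 3.181 m³/s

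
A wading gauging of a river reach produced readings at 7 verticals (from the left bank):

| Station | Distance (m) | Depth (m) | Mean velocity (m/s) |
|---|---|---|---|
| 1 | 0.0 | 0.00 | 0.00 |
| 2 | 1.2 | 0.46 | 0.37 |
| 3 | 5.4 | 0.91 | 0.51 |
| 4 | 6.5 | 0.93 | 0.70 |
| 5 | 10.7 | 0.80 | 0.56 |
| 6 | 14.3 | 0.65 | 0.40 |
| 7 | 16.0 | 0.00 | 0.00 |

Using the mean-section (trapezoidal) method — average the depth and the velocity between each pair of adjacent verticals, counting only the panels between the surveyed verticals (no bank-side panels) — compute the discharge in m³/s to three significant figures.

5.58 m³/s

Panel 1-2: Δb = 1.2 m, d̄ = (0.00+0.46)/2 = 0.23, v̄ = (0.00+0.37)/2 = 0.185 → q = 1.2×0.23×0.185 = 0.05106 m³/s
Panel 2-3: Δb = 4.2 m, d̄ = (0.46+0.91)/2 = 0.685, v̄ = (0.37+0.51)/2 = 0.44 → q = 4.2×0.685×0.44 = 1.266 m³/s
Panel 3-4: Δb = 1.1 m, d̄ = (0.91+0.93)/2 = 0.92, v̄ = (0.51+0.70)/2 = 0.605 → q = 1.1×0.92×0.605 = 0.6123 m³/s
Panel 4-5: Δb = 4.2 m, d̄ = (0.93+0.80)/2 = 0.865, v̄ = (0.70+0.56)/2 = 0.63 → q = 4.2×0.865×0.63 = 2.289 m³/s
Panel 5-6: Δb = 3.6 m, d̄ = (0.80+0.65)/2 = 0.725, v̄ = (0.56+0.40)/2 = 0.48 → q = 3.6×0.725×0.48 = 1.253 m³/s
Panel 6-7: Δb = 1.7 m, d̄ = (0.65+0.00)/2 = 0.325, v̄ = (0.40+0.00)/2 = 0.2 → q = 1.7×0.325×0.2 = 0.1105 m³/s
Q = Σ q = 5.581 m³/s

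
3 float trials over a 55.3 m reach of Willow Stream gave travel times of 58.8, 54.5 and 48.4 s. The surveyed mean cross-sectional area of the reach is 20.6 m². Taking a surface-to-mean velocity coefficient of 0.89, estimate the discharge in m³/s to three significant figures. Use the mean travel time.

t̄ = (58.8 + 54.5 + 48.4) / 3 = 53.9 s
v_surface = L / t̄ = 55.3 / 53.9 = 1.026 m/s
v_mean = 0.89 × 1.026 = 0.9131 m/s
Q = A × v_mean = 20.6 × 0.9131 = 18.81 m³/s

18.8 m³/s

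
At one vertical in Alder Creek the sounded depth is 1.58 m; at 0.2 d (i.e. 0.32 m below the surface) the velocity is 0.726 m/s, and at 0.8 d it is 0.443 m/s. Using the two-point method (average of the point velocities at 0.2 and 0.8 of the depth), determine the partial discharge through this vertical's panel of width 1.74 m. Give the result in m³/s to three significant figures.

v̄ = (0.726 + 0.443) / 2 = 0.5845 m/s
q = v̄ × d × w = 0.5845 × 1.58 × 1.74 = 1.607 m³/s

1.61 m³/s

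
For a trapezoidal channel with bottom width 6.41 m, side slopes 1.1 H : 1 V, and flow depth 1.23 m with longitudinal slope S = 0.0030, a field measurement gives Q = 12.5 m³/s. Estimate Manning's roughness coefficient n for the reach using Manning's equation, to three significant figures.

A = (b + z·y)·y = (6.41 + 1.1×1.23)×1.23 = 9.548 m²
P = b + 2y√(1+z²) = 6.41 + 2×1.23×√(1+1.1²) = 10.07 m
R = A/P = 9.548/10.07 = 0.9485 m
n = (1/Q)·A·R^(2/3)·S^(1/2) = (1/12.5) × 9.548 × 0.9654 × 0.05477 = 0.04039

0.0404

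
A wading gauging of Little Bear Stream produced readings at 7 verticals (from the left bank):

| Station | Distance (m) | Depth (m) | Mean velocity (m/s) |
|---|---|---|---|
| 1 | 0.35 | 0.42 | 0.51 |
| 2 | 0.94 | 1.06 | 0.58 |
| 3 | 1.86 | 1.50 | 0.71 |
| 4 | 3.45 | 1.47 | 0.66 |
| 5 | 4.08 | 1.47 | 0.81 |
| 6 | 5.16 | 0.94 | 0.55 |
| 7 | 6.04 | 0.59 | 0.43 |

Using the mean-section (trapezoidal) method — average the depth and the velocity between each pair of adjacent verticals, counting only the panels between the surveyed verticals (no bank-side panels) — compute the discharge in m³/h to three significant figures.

Panel 1-2: Δb = 0.59 m, d̄ = (0.42+1.06)/2 = 0.74, v̄ = (0.51+0.58)/2 = 0.545 → q = 0.59×0.74×0.545 = 0.2379 m³/s
Panel 2-3: Δb = 0.92 m, d̄ = (1.06+1.50)/2 = 1.28, v̄ = (0.58+0.71)/2 = 0.645 → q = 0.92×1.28×0.645 = 0.7596 m³/s
Panel 3-4: Δb = 1.59 m, d̄ = (1.50+1.47)/2 = 1.485, v̄ = (0.71+0.66)/2 = 0.685 → q = 1.59×1.485×0.685 = 1.617 m³/s
Panel 4-5: Δb = 0.63 m, d̄ = (1.47+1.47)/2 = 1.47, v̄ = (0.66+0.81)/2 = 0.735 → q = 0.63×1.47×0.735 = 0.6807 m³/s
Panel 5-6: Δb = 1.08 m, d̄ = (1.47+0.94)/2 = 1.205, v̄ = (0.81+0.55)/2 = 0.68 → q = 1.08×1.205×0.68 = 0.8850 m³/s
Panel 6-7: Δb = 0.88 m, d̄ = (0.94+0.59)/2 = 0.765, v̄ = (0.55+0.43)/2 = 0.49 → q = 0.88×0.765×0.49 = 0.3299 m³/s
Q = Σ q = 4.510 m³/s
= 4.510 × 3600 = 16240 m³/h

16200 m³/h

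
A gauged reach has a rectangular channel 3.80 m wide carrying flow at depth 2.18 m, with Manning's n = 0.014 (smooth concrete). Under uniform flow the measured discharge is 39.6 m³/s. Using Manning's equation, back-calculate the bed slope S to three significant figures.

0.00439

A = b·y = 3.80 × 2.18 = 8.284 m²
P = b + 2y = 3.80 + 2×2.18 = 8.160 m
R = A/P = 8.284/8.160 = 1.015 m
S = (Q·n / (1·A·R^(2/3)))² = (39.6×0.014 / (1×8.284×1.010))² = 0.004390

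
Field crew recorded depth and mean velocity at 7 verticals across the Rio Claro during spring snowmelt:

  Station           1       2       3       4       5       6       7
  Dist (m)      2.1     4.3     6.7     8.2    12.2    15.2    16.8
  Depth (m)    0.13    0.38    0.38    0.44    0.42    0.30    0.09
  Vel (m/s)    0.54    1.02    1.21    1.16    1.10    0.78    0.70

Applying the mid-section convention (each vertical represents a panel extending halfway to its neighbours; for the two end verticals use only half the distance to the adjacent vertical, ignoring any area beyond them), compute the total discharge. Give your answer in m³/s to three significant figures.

w_1 = (4.3 − 2.1)/2 = 1.1 m; q_1 = 0.54 × 0.13 × 1.1 = 0.07722 m³/s
w_2 = (6.7 − 2.1)/2 = 2.3 m; q_2 = 1.02 × 0.38 × 2.3 = 0.8915 m³/s
w_3 = (8.2 − 4.3)/2 = 1.95 m; q_3 = 1.21 × 0.38 × 1.95 = 0.8966 m³/s
w_4 = (12.2 − 6.7)/2 = 2.75 m; q_4 = 1.16 × 0.44 × 2.75 = 1.404 m³/s
w_5 = (15.2 − 8.2)/2 = 3.5 m; q_5 = 1.10 × 0.42 × 3.5 = 1.617 m³/s
w_6 = (16.8 − 12.2)/2 = 2.3 m; q_6 = 0.78 × 0.30 × 2.3 = 0.5382 m³/s
w_7 = (16.8 − 15.2)/2 = 0.8 m; q_7 = 0.70 × 0.09 × 0.8 = 0.05040 m³/s
Q = Σ qᵢ = 5.475 m³/s

5.47 m³/s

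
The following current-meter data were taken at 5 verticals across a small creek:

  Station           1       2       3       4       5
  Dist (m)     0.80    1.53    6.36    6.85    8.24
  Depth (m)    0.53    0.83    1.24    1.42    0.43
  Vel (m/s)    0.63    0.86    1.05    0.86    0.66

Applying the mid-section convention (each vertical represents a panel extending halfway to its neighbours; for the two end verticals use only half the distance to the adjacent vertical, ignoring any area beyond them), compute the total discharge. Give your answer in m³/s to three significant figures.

6.91 m³/s

w_1 = (1.53 − 0.80)/2 = 0.365 m; q_1 = 0.63 × 0.53 × 0.365 = 0.1219 m³/s
w_2 = (6.36 − 0.80)/2 = 2.78 m; q_2 = 0.86 × 0.83 × 2.78 = 1.984 m³/s
w_3 = (6.85 − 1.53)/2 = 2.66 m; q_3 = 1.05 × 1.24 × 2.66 = 3.463 m³/s
w_4 = (8.24 − 6.36)/2 = 0.94 m; q_4 = 0.86 × 1.42 × 0.94 = 1.148 m³/s
w_5 = (8.24 − 6.85)/2 = 0.695 m; q_5 = 0.66 × 0.43 × 0.695 = 0.1972 m³/s
Q = Σ qᵢ = 6.915 m³/s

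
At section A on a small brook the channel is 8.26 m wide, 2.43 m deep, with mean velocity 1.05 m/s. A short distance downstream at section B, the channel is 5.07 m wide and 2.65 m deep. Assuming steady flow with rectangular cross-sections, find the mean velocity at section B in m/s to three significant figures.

1.57 m/s

Q = A₁V₁ = (8.26×2.43) × 1.05 = 21.08 m³/s
A₂ = 5.07 × 2.65 = 13.44 m²
V₂ = Q/A₂ = 21.08/13.44 = 1.569 m/s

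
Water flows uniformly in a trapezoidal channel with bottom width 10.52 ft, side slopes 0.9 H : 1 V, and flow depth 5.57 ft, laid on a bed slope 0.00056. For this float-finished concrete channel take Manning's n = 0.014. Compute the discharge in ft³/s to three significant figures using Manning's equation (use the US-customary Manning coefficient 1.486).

491 ft³/s

A = (b + z·y)·y = (10.52 + 0.9×5.57)×5.57 = 86.52 ft²
P = b + 2y√(1+z²) = 10.52 + 2×5.57×√(1+0.9²) = 25.51 ft
R = A/P = 86.52/25.51 = 3.392 ft
Q = (1.486/n)·A·R^(2/3)·S^(1/2) = (1.486/0.014) × 86.52 × 3.392^(2/3) × 0.00056^(1/2) = 490.6 ft³/s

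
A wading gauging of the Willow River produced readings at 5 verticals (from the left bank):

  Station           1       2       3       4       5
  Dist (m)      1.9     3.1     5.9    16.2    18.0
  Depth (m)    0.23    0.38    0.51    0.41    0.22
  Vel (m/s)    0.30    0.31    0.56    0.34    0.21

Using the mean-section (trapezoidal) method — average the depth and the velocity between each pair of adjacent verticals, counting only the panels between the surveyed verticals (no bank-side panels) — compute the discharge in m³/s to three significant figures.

2.94 m³/s

Panel 1-2: Δb = 1.2 m, d̄ = (0.23+0.38)/2 = 0.305, v̄ = (0.30+0.31)/2 = 0.305 → q = 1.2×0.305×0.305 = 0.1116 m³/s
Panel 2-3: Δb = 2.8 m, d̄ = (0.38+0.51)/2 = 0.445, v̄ = (0.31+0.56)/2 = 0.435 → q = 2.8×0.445×0.435 = 0.5420 m³/s
Panel 3-4: Δb = 10.3 m, d̄ = (0.51+0.41)/2 = 0.46, v̄ = (0.56+0.34)/2 = 0.45 → q = 10.3×0.46×0.45 = 2.132 m³/s
Panel 4-5: Δb = 1.8 m, d̄ = (0.41+0.22)/2 = 0.315, v̄ = (0.34+0.21)/2 = 0.275 → q = 1.8×0.315×0.275 = 0.1559 m³/s
Q = Σ q = 2.942 m³/s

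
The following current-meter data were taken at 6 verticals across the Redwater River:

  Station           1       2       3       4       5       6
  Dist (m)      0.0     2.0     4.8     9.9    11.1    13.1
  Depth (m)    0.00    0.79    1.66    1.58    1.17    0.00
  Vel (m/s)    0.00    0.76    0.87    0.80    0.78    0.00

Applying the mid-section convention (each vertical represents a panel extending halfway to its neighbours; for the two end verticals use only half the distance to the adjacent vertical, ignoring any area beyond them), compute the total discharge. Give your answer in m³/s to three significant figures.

12.6 m³/s

w_2 = (4.8 − 0.0)/2 = 2.4 m; q_2 = 0.76 × 0.79 × 2.4 = 1.441 m³/s
w_3 = (9.9 − 2.0)/2 = 3.95 m; q_3 = 0.87 × 1.66 × 3.95 = 5.705 m³/s
w_4 = (11.1 − 4.8)/2 = 3.15 m; q_4 = 0.80 × 1.58 × 3.15 = 3.982 m³/s
w_5 = (13.1 − 9.9)/2 = 1.6 m; q_5 = 0.78 × 1.17 × 1.6 = 1.460 m³/s
Stations 1, 6 contribute zero (depth or velocity is 0).
Q = Σ qᵢ = 12.59 m³/s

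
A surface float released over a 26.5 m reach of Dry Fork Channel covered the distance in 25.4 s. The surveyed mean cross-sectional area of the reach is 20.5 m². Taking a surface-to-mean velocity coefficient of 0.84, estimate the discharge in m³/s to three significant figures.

v_surface = L / t̄ = 26.5 / 25.4 = 1.043 m/s
v_mean = 0.84 × 1.043 = 0.8764 m/s
Q = A × v_mean = 20.5 × 0.8764 = 17.97 m³/s

18.0 m³/s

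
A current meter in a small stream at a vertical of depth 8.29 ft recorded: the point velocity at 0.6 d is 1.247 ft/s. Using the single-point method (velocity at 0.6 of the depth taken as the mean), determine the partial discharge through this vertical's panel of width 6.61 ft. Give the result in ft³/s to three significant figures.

68.3 ft³/s

v̄ = v₀.₆ = 1.247 ft/s
q = v̄ × d × w = 1.247 × 8.29 × 6.61 = 68.33 ft³/s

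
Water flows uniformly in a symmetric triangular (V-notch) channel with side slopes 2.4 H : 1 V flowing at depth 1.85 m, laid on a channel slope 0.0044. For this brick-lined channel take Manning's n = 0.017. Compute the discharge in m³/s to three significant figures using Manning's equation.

A = z·y² = 2.4×1.85² = 8.214 m²
P = 2y√(1+z²) = 2×1.85×√(1+2.4²) = 9.620 m
R = A/P = 8.214/9.620 = 0.8538 m
Q = (1/n)·A·R^(2/3)·S^(1/2) = (1/0.017) × 8.214 × 0.8538^(2/3) × 0.0044^(1/2) = 28.85 m³/s

28.8 m³/s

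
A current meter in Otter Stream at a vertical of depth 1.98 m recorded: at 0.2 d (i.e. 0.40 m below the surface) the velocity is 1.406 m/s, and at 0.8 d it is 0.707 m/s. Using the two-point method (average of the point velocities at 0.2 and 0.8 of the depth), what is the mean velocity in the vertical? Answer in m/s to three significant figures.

1.06 m/s

v̄ = (1.406 + 0.707) / 2 = 1.057 m/s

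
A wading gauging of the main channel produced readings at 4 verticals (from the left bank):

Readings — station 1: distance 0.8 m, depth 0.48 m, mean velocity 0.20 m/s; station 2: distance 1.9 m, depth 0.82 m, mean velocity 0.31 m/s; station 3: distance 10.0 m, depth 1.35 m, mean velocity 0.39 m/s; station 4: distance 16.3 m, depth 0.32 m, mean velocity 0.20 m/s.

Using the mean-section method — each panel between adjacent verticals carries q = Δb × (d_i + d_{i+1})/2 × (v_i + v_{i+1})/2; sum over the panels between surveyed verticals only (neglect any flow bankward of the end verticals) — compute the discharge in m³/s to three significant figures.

4.81 m³/s

Panel 1-2: Δb = 1.1 m, d̄ = (0.48+0.82)/2 = 0.65, v̄ = (0.20+0.31)/2 = 0.255 → q = 1.1×0.65×0.255 = 0.1823 m³/s
Panel 2-3: Δb = 8.1 m, d̄ = (0.82+1.35)/2 = 1.085, v̄ = (0.31+0.39)/2 = 0.35 → q = 8.1×1.085×0.35 = 3.076 m³/s
Panel 3-4: Δb = 6.3 m, d̄ = (1.35+0.32)/2 = 0.835, v̄ = (0.39+0.20)/2 = 0.295 → q = 6.3×0.835×0.295 = 1.552 m³/s
Q = Σ q = 4.810 m³/s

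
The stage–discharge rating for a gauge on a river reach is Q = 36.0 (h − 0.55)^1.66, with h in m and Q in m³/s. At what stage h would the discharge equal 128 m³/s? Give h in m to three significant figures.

h − h₀ = (Q/C)^(1/b) = (128/36.0)^(1/1.66) = 2.147 m
h = 0.55 + 2.147 = 2.697 m

2.70 m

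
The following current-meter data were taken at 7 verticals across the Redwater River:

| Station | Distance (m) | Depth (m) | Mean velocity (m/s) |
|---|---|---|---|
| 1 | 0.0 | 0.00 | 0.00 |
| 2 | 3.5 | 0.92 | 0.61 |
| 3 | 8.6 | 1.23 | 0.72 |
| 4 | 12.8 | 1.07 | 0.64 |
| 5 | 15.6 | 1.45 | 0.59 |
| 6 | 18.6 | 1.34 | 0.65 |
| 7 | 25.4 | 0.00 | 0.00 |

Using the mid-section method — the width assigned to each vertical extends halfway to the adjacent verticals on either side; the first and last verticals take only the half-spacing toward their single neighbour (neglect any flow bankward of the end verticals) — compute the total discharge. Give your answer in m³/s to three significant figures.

w_2 = (8.6 − 0.0)/2 = 4.3 m; q_2 = 0.61 × 0.92 × 4.3 = 2.413 m³/s
w_3 = (12.8 − 3.5)/2 = 4.65 m; q_3 = 0.72 × 1.23 × 4.65 = 4.118 m³/s
w_4 = (15.6 − 8.6)/2 = 3.5 m; q_4 = 0.64 × 1.07 × 3.5 = 2.397 m³/s
w_5 = (18.6 − 12.8)/2 = 2.9 m; q_5 = 0.59 × 1.45 × 2.9 = 2.481 m³/s
w_6 = (25.4 − 15.6)/2 = 4.9 m; q_6 = 0.65 × 1.34 × 4.9 = 4.268 m³/s
Stations 1, 7 contribute zero (depth or velocity is 0).
Q = Σ qᵢ = 15.68 m³/s

15.7 m³/s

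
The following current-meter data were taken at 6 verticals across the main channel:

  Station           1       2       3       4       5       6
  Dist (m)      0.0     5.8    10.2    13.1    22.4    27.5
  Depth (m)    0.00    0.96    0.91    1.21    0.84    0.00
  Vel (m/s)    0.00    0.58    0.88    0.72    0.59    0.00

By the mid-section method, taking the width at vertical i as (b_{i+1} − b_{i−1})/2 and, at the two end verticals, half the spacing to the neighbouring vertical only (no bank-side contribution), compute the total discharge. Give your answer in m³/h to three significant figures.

52700 m³/h

w_2 = (10.2 − 0.0)/2 = 5.1 m; q_2 = 0.58 × 0.96 × 5.1 = 2.840 m³/s
w_3 = (13.1 − 5.8)/2 = 3.65 m; q_3 = 0.88 × 0.91 × 3.65 = 2.923 m³/s
w_4 = (22.4 − 10.2)/2 = 6.1 m; q_4 = 0.72 × 1.21 × 6.1 = 5.314 m³/s
w_5 = (27.5 − 13.1)/2 = 7.2 m; q_5 = 0.59 × 0.84 × 7.2 = 3.568 m³/s
Stations 1, 6 contribute zero (depth or velocity is 0).
Q = Σ qᵢ = 14.65 m³/s
= 14.65 × 3600 = 52720 m³/h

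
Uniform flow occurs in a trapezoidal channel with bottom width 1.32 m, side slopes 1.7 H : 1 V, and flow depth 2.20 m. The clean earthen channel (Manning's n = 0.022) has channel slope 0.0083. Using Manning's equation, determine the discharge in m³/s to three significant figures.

A = (b + z·y)·y = (1.32 + 1.7×2.20)×2.20 = 11.13 m²
P = b + 2y√(1+z²) = 1.32 + 2×2.20×√(1+1.7²) = 9.998 m
R = A/P = 11.13/9.998 = 1.113 m
Q = (1/n)·A·R^(2/3)·S^(1/2) = (1/0.022) × 11.13 × 1.113^(2/3) × 0.0083^(1/2) = 49.52 m³/s

49.5 m³/s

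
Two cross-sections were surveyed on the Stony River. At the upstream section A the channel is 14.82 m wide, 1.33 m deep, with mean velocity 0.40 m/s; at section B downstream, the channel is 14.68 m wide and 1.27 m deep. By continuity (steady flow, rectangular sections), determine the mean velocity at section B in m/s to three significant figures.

0.423 m/s

Q = A₁V₁ = (14.82×1.33) × 0.40 = 7.884 m³/s
A₂ = 14.68 × 1.27 = 18.64 m²
V₂ = Q/A₂ = 7.884/18.64 = 0.4229 m/s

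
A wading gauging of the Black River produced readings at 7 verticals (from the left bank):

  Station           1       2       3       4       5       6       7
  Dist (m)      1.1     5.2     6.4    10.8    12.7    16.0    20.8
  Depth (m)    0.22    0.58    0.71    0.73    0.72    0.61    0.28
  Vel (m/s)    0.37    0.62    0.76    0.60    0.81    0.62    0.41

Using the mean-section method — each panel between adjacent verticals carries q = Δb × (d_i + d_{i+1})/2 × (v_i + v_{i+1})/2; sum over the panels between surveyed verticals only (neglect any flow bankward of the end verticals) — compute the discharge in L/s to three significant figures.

Panel 1-2: Δb = 4.1 m, d̄ = (0.22+0.58)/2 = 0.4, v̄ = (0.37+0.62)/2 = 0.495 → q = 4.1×0.4×0.495 = 0.8118 m³/s
Panel 2-3: Δb = 1.2 m, d̄ = (0.58+0.71)/2 = 0.645, v̄ = (0.62+0.76)/2 = 0.69 → q = 1.2×0.645×0.69 = 0.5341 m³/s
Panel 3-4: Δb = 4.4 m, d̄ = (0.71+0.73)/2 = 0.72, v̄ = (0.76+0.60)/2 = 0.68 → q = 4.4×0.72×0.68 = 2.154 m³/s
Panel 4-5: Δb = 1.9 m, d̄ = (0.73+0.72)/2 = 0.725, v̄ = (0.60+0.81)/2 = 0.705 → q = 1.9×0.725×0.705 = 0.9711 m³/s
Panel 5-6: Δb = 3.3 m, d̄ = (0.72+0.61)/2 = 0.665, v̄ = (0.81+0.62)/2 = 0.715 → q = 3.3×0.665×0.715 = 1.569 m³/s
Panel 6-7: Δb = 4.8 m, d̄ = (0.61+0.28)/2 = 0.445, v̄ = (0.62+0.41)/2 = 0.515 → q = 4.8×0.445×0.515 = 1.100 m³/s
Q = Σ q = 7.140 m³/s
= 7.140 × 1000 = 7140 L/s

7140 L/s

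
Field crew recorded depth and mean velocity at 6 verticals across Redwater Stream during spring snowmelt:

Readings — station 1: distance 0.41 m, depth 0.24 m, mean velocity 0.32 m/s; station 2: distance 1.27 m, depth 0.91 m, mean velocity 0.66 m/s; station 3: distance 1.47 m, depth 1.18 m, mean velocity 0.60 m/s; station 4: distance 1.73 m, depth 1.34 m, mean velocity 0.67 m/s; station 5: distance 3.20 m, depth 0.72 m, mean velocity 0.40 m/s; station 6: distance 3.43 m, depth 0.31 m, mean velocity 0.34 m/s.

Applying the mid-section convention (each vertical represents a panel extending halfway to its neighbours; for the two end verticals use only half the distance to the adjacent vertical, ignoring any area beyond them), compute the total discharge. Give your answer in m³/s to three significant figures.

1.55 m³/s

w_1 = (1.27 − 0.41)/2 = 0.43 m; q_1 = 0.32 × 0.24 × 0.43 = 0.03302 m³/s
w_2 = (1.47 − 0.41)/2 = 0.53 m; q_2 = 0.66 × 0.91 × 0.53 = 0.3183 m³/s
w_3 = (1.73 − 1.27)/2 = 0.23 m; q_3 = 0.60 × 1.18 × 0.23 = 0.1628 m³/s
w_4 = (3.20 − 1.47)/2 = 0.865 m; q_4 = 0.67 × 1.34 × 0.865 = 0.7766 m³/s
w_5 = (3.43 − 1.73)/2 = 0.85 m; q_5 = 0.40 × 0.72 × 0.85 = 0.2448 m³/s
w_6 = (3.43 − 3.20)/2 = 0.115 m; q_6 = 0.34 × 0.31 × 0.115 = 0.01212 m³/s
Q = Σ qᵢ = 1.548 m³/s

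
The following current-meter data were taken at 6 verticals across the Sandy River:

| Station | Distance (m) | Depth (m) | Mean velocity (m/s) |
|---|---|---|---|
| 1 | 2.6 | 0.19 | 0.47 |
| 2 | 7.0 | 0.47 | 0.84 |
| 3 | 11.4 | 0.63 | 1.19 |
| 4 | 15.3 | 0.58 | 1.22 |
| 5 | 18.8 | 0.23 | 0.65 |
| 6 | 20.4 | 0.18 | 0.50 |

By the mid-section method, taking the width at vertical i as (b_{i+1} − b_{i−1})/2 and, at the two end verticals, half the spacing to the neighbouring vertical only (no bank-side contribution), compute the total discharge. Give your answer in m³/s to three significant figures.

w_1 = (7.0 − 2.6)/2 = 2.2 m; q_1 = 0.47 × 0.19 × 2.2 = 0.1965 m³/s
w_2 = (11.4 − 2.6)/2 = 4.4 m; q_2 = 0.84 × 0.47 × 4.4 = 1.737 m³/s
w_3 = (15.3 − 7.0)/2 = 4.15 m; q_3 = 1.19 × 0.63 × 4.15 = 3.111 m³/s
w_4 = (18.8 − 11.4)/2 = 3.7 m; q_4 = 1.22 × 0.58 × 3.7 = 2.618 m³/s
w_5 = (20.4 − 15.3)/2 = 2.55 m; q_5 = 0.65 × 0.23 × 2.55 = 0.3812 m³/s
w_6 = (20.4 − 18.8)/2 = 0.8 m; q_6 = 0.50 × 0.18 × 0.8 = 0.07200 m³/s
Q = Σ qᵢ = 8.116 m³/s

8.12 m³/s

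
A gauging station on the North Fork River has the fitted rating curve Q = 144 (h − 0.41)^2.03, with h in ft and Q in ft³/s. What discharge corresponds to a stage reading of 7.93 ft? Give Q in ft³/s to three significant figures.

8650 ft³/s

Q = 144 × (7.93 − 0.41)^2.03 = 144 × 7.52^2.03 = 8651 ft³/s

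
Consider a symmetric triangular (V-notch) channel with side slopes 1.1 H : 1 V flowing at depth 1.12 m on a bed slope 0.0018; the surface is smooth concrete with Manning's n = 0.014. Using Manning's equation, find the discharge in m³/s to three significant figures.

A = z·y² = 1.1×1.12² = 1.380 m²
P = 2y√(1+z²) = 2×1.12×√(1+1.1²) = 3.330 m
R = A/P = 1.380/3.330 = 0.4144 m
Q = (1/n)·A·R^(2/3)·S^(1/2) = (1/0.014) × 1.380 × 0.4144^(2/3) × 0.0018^(1/2) = 2.324 m³/s

2.32 m³/s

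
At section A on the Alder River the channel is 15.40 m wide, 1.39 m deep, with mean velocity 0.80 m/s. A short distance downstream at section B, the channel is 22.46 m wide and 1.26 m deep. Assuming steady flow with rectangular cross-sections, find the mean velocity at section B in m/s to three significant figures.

Q = A₁V₁ = (15.40×1.39) × 0.80 = 17.12 m³/s
A₂ = 22.46 × 1.26 = 28.30 m²
V₂ = Q/A₂ = 17.12/28.30 = 0.6051 m/s

0.605 m/s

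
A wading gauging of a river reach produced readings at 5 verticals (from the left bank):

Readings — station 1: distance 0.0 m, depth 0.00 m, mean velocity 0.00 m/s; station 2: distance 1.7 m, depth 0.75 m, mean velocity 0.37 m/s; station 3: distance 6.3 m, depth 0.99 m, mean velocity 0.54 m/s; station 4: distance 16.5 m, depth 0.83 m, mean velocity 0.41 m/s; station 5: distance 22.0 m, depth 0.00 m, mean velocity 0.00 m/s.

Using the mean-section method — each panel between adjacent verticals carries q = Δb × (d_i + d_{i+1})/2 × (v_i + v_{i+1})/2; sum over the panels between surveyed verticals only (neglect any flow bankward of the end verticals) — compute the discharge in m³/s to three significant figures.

Panel 1-2: Δb = 1.7 m, d̄ = (0.00+0.75)/2 = 0.375, v̄ = (0.00+0.37)/2 = 0.185 → q = 1.7×0.375×0.185 = 0.1179 m³/s
Panel 2-3: Δb = 4.6 m, d̄ = (0.75+0.99)/2 = 0.87, v̄ = (0.37+0.54)/2 = 0.455 → q = 4.6×0.87×0.455 = 1.821 m³/s
Panel 3-4: Δb = 10.2 m, d̄ = (0.99+0.83)/2 = 0.91, v̄ = (0.54+0.41)/2 = 0.475 → q = 10.2×0.91×0.475 = 4.409 m³/s
Panel 4-5: Δb = 5.5 m, d̄ = (0.83+0.00)/2 = 0.415, v̄ = (0.41+0.00)/2 = 0.205 → q = 5.5×0.415×0.205 = 0.4679 m³/s
Q = Σ q = 6.816 m³/s

6.82 m³/s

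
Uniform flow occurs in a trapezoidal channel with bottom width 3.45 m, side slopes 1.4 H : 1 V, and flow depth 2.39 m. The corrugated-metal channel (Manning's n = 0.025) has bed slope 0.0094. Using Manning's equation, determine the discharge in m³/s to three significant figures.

78.5 m³/s

A = (b + z·y)·y = (3.45 + 1.4×2.39)×2.39 = 16.24 m²
P = b + 2y√(1+z²) = 3.45 + 2×2.39×√(1+1.4²) = 11.67 m
R = A/P = 16.24/11.67 = 1.391 m
Q = (1/n)·A·R^(2/3)·S^(1/2) = (1/0.025) × 16.24 × 1.391^(2/3) × 0.0094^(1/2) = 78.51 m³/s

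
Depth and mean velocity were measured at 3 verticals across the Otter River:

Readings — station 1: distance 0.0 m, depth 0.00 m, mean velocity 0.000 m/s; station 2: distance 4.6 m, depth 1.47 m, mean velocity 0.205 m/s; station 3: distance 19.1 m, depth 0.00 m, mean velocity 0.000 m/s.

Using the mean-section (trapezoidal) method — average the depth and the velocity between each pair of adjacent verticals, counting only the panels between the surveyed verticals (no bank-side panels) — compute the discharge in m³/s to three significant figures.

1.44 m³/s

Panel 1-2: Δb = 4.6 m, d̄ = (0.00+1.47)/2 = 0.735, v̄ = (0.000+0.205)/2 = 0.1025 → q = 4.6×0.735×0.1025 = 0.3466 m³/s
Panel 2-3: Δb = 14.5 m, d̄ = (1.47+0.00)/2 = 0.735, v̄ = (0.205+0.000)/2 = 0.1025 → q = 14.5×0.735×0.1025 = 1.092 m³/s
Q = Σ q = 1.439 m³/s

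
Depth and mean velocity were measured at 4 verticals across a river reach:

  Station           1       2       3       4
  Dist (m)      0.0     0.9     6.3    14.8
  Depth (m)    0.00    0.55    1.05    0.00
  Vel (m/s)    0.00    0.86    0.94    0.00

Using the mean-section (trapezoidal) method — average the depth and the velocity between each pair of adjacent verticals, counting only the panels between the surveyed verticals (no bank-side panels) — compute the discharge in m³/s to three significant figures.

Panel 1-2: Δb = 0.9 m, d̄ = (0.00+0.55)/2 = 0.275, v̄ = (0.00+0.86)/2 = 0.43 → q = 0.9×0.275×0.43 = 0.1064 m³/s
Panel 2-3: Δb = 5.4 m, d̄ = (0.55+1.05)/2 = 0.8, v̄ = (0.86+0.94)/2 = 0.9 → q = 5.4×0.8×0.9 = 3.888 m³/s
Panel 3-4: Δb = 8.5 m, d̄ = (1.05+0.00)/2 = 0.525, v̄ = (0.94+0.00)/2 = 0.47 → q = 8.5×0.525×0.47 = 2.097 m³/s
Q = Σ q = 6.092 m³/s

6.09 m³/s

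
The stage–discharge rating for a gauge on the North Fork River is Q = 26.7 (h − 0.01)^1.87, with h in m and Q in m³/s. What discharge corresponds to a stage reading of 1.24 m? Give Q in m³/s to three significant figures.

Q = 26.7 × (1.24 − 0.01)^1.87 = 26.7 × 1.23^1.87 = 39.32 m³/s

39.3 m³/s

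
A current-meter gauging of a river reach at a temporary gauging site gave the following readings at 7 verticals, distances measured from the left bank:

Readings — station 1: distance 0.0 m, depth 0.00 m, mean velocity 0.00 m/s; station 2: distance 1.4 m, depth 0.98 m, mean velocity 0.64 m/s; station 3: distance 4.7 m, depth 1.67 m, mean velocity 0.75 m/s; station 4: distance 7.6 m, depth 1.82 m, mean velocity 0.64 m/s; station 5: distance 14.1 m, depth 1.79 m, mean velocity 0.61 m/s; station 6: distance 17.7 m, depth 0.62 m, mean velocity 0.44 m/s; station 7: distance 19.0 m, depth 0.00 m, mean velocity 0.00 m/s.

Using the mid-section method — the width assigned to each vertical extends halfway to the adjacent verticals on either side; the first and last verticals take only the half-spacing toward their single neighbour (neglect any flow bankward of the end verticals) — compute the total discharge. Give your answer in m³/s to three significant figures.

w_2 = (4.7 − 0.0)/2 = 2.35 m; q_2 = 0.64 × 0.98 × 2.35 = 1.474 m³/s
w_3 = (7.6 − 1.4)/2 = 3.1 m; q_3 = 0.75 × 1.67 × 3.1 = 3.883 m³/s
w_4 = (14.1 − 4.7)/2 = 4.7 m; q_4 = 0.64 × 1.82 × 4.7 = 5.475 m³/s
w_5 = (17.7 − 7.6)/2 = 5.05 m; q_5 = 0.61 × 1.79 × 5.05 = 5.514 m³/s
w_6 = (19.0 − 14.1)/2 = 2.45 m; q_6 = 0.44 × 0.62 × 2.45 = 0.6684 m³/s
Stations 1, 7 contribute zero (depth or velocity is 0).
Q = Σ qᵢ = 17.01 m³/s

17.0 m³/s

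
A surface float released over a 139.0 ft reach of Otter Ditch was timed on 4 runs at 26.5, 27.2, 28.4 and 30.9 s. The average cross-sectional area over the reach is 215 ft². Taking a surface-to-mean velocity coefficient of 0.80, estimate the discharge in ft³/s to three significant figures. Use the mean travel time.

846 ft³/s

t̄ = (26.5 + 27.2 + 28.4 + 30.9) / 4 = 28.25 s
v_surface = L / t̄ = 139.0 / 28.25 = 4.920 ft/s
v_mean = 0.80 × 4.920 = 3.936 ft/s
Q = A × v_mean = 215 × 3.936 = 846.3 ft³/s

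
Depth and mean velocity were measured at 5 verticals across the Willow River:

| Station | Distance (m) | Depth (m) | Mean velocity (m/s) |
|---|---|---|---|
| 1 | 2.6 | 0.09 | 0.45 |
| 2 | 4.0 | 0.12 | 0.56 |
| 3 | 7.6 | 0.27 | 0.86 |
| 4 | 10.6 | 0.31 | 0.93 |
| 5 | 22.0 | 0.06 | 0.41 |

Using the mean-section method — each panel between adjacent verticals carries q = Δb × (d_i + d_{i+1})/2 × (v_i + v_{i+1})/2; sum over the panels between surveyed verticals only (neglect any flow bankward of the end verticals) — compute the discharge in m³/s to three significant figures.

2.76 m³/s

Panel 1-2: Δb = 1.4 m, d̄ = (0.09+0.12)/2 = 0.105, v̄ = (0.45+0.56)/2 = 0.505 → q = 1.4×0.105×0.505 = 0.07424 m³/s
Panel 2-3: Δb = 3.6 m, d̄ = (0.12+0.27)/2 = 0.195, v̄ = (0.56+0.86)/2 = 0.71 → q = 3.6×0.195×0.71 = 0.4984 m³/s
Panel 3-4: Δb = 3 m, d̄ = (0.27+0.31)/2 = 0.29, v̄ = (0.86+0.93)/2 = 0.895 → q = 3×0.29×0.895 = 0.7787 m³/s
Panel 4-5: Δb = 11.4 m, d̄ = (0.31+0.06)/2 = 0.185, v̄ = (0.93+0.41)/2 = 0.67 → q = 11.4×0.185×0.67 = 1.413 m³/s
Q = Σ q = 2.764 m³/s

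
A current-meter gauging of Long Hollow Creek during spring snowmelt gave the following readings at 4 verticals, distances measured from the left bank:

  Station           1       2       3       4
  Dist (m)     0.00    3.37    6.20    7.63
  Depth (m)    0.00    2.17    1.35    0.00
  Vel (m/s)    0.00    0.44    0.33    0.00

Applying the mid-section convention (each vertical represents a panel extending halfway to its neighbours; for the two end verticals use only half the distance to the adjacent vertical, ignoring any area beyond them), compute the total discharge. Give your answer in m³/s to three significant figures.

3.91 m³/s

w_2 = (6.20 − 0.00)/2 = 3.1 m; q_2 = 0.44 × 2.17 × 3.1 = 2.960 m³/s
w_3 = (7.63 − 3.37)/2 = 2.13 m; q_3 = 0.33 × 1.35 × 2.13 = 0.9489 m³/s
Stations 1, 4 contribute zero (depth or velocity is 0).
Q = Σ qᵢ = 3.909 m³/s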